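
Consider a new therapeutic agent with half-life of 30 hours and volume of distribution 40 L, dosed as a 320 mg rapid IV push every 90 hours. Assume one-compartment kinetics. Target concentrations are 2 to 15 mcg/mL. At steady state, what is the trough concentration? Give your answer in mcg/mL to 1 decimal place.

1.1 mcg/mL

The dosing interval is 3 half-lives, so f = 2^(−3) = 0.125.
At steady state, R = 1/(1 − 0.125) = 8/7.
Single-dose peak C₀ = D/Vd = 320/40 = 8 mcg/mL.
Steady-state peak Cmax,ss = C₀·R = 8 × 8/7 ≈ 9.143 mcg/mL.
Steady-state trough Cmin,ss = Cmax,ss·f ≈ 9.143 × 0.125 ≈ 1.143 mcg/mL.
Trough 1.1 mcg/mL vs MEC 2 mcg/mL: subtherapeutic.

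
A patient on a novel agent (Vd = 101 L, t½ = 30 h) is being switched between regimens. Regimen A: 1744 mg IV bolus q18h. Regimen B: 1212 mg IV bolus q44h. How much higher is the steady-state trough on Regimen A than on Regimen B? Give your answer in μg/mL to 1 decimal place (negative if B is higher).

26.7 μg/mL

Regimen A: f = (1/2)^(18/30) ≈ 0.6598; Cmin,ss = (1744/101)·f/(1−f) ≈ 33.489 μg/mL.
Regimen B: f = (1/2)^(44/30) ≈ 0.3618; Cmin,ss = (1212/101)·f/(1−f) ≈ 6.803 μg/mL.
Difference ≈ 33.489 − 6.803 ≈ 26.686 μg/mL.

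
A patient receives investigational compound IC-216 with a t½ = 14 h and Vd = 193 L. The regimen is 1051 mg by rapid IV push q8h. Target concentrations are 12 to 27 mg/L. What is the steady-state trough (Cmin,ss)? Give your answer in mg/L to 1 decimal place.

Over one 8-h interval, 8/14 ≈ 0.57143 half-lives elapse, leaving f ≈ 0.6730 of each dose.
Single-dose peak C₀ = D/Vd = 1051/193 ≈ 5.446 mg/L.
Steady-state trough Cmin,ss = C₀·f/(1−f) ≈ 5.446 × 0.6730/0.3270 ≈ 11.208 mg/L.
Trough 11.2 mg/L vs MEC 12 mg/L: subtherapeutic.

11.2 mg/L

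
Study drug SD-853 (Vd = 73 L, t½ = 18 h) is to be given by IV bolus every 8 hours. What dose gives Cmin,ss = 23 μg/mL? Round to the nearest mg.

τ/t½ = 8/18 ≈ 0.44444, so f = (1/2)^(8/18) ≈ 0.734867.
Cmin,ss = (D/Vd)·f/(1−f), so D = Cmin,ss·Vd·(1−f)/f.
D = 23 × 73 × (1−f)/f ≈ 23 × 73 × 0.36079 ≈ 605.77 mg.

606 mg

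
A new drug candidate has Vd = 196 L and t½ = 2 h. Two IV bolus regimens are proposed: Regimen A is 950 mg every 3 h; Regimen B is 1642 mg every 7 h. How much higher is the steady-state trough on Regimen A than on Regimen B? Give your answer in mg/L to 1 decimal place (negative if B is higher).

Regimen A: f = (1/2)^(3/2) ≈ 0.3536; Cmin,ss = (950/196)·f/(1−f) ≈ 2.651 mg/L.
Regimen B: f = (1/2)^(7/2) ≈ 0.0884; Cmin,ss = (1642/196)·f/(1−f) ≈ 0.812 mg/L.
Difference ≈ 2.651 − 0.812 ≈ 1.839 mg/L.

1.8 mg/L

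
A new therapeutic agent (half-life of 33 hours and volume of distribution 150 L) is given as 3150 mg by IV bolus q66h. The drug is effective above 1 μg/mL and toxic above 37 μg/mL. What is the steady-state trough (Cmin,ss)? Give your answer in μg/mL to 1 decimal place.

τ = 66 h = 2 half-lives, so f = (1/2)^2 = 0.25.
Accumulation ratio R = 1/(1 − f) = 1/0.75 = 4/3.
Single-dose peak C₀ = D/Vd = 3150/150 = 21 μg/mL.
Steady-state peak Cmax,ss = C₀·R = 21 × 4/3 ≈ 28.000 μg/mL.
Steady-state trough Cmin,ss = Cmax,ss·f ≈ 28.000 × 0.25 ≈ 7.000 μg/mL.
Trough 7.0 μg/mL vs MEC 1 μg/mL: adequate.

7.0 μg/mL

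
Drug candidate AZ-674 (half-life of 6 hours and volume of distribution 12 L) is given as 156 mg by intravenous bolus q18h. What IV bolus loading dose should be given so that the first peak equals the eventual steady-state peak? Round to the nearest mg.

178 mg

f = (1/2)^(18/6) ≈ 0.125000; accumulation ratio R = 1/(1−f) ≈ 1.14286.
Loading dose to hit Cmax,ss on first dose: D_load = D_maint·R ≈ 156 × 1.14286 ≈ 178.29 mg.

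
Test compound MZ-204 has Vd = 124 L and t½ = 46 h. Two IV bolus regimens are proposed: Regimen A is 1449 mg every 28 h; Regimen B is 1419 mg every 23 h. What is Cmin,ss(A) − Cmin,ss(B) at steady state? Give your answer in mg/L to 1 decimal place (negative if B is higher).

Regimen A: f = (1/2)^(28/46) ≈ 0.6558; Cmin,ss = (1449/124)·f/(1−f) ≈ 22.264 mg/L.
Regimen B: f = (1/2)^(23/46) ≈ 0.7071; Cmin,ss = (1419/124)·f/(1−f) ≈ 27.626 mg/L.
Difference ≈ 22.264 − 27.626 ≈ -5.362 mg/L.

-5.4 mg/L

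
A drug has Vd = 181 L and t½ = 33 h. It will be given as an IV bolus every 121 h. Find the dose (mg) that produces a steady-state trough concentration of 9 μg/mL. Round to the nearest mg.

τ/t½ = 121/33 ≈ 3.6667, so f = (1/2)^(121/33) ≈ 0.078745.
Cmin,ss = (D/Vd)·f/(1−f), so D = Cmin,ss·Vd·(1−f)/f.
D = 9 × 181 × (1−f)/f ≈ 9 × 181 × 11.69922 ≈ 19058.03 mg.

19058 mg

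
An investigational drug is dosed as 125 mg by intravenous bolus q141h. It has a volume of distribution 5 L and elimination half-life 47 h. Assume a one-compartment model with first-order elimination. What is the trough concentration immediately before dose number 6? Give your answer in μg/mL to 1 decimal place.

f = (1/2)^(τ/t½) = (1/2)^(141/47) ≈ 0.1250.
C₀ = D/Vd = 125/5 ≈ 25.000 μg/mL.
Before the 6th dose, 5 doses have been given. Superposition: Cmin = C₀·(f + f² + … + f^5).
≈ 25.000 × (0.1250 + 0.0156 + 0.0020 + 0.0002 + 0.0000) ≈ 25.000 × 0.1428 ≈ 3.570 μg/mL.

3.6 μg/mL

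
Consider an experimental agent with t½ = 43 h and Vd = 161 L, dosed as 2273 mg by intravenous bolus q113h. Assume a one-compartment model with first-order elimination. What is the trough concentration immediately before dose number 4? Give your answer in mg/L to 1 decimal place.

f = (1/2)^(τ/t½) = (1/2)^(113/43) ≈ 0.1618.
C₀ = D/Vd = 2273/161 ≈ 14.118 mg/L.
Before the 4th dose, 3 doses have been given. Superposition: Cmin = C₀·(f + f² + … + f^3).
≈ 14.118 × (0.1618 + 0.0262 + 0.0042) ≈ 14.118 × 0.1922 ≈ 2.713 mg/L.

2.7 mg/L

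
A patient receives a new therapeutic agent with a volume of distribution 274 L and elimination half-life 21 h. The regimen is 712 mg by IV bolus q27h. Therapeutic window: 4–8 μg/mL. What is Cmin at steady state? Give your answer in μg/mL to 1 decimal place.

1.8 μg/mL

τ/t½ = 27/21 ≈ 1.2857, so fraction remaining f = (1/2)^(27/21) ≈ 0.4102.
At steady state, accumulation factor R = 1/(1 − e^(−kτ)) ≈ 1.6955.
Single-dose peak C₀ = D/Vd = 712/274 ≈ 2.599 μg/mL.
Cmax,ss = C₀/(1 − f) ≈ 2.599/0.5898 ≈ 4.407 μg/mL.
One interval later, Cmin,ss = Cmax,ss·e^(−kτ) ≈ 4.407 × 0.4102 ≈ 1.808 μg/mL.
Trough 1.8 μg/mL vs MEC 4 μg/mL: subtherapeutic.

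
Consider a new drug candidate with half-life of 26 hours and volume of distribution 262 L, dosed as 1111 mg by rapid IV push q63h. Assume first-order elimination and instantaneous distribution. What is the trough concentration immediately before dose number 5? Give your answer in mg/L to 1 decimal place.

1.0 mg/L

f = (1/2)^(τ/t½) = (1/2)^(63/26) ≈ 0.1865.
C₀ = D/Vd = 1111/262 ≈ 4.240 mg/L.
Before the 5th dose, 4 doses have been given. Superposition: Cmin = C₀·(f + f² + … + f^4).
≈ 4.240 × (0.1865 + 0.0348 + 0.0065 + 0.0012) ≈ 4.240 × 0.2290 ≈ 0.971 mg/L.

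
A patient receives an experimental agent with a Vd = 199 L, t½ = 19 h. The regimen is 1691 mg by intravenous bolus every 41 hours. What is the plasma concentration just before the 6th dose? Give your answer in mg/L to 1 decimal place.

2.5 mg/L

f = (1/2)^(τ/t½) = (1/2)^(41/19) ≈ 0.2241.
C₀ = D/Vd = 1691/199 ≈ 8.497 mg/L.
Before the 6th dose, 5 doses have been given. Superposition: Cmin = C₀·(f + f² + … + f^5).
≈ 8.497 × (0.2241 + 0.0502 + 0.0113 + 0.0025 + 0.0006) ≈ 8.497 × 0.2887 ≈ 2.453 mg/L.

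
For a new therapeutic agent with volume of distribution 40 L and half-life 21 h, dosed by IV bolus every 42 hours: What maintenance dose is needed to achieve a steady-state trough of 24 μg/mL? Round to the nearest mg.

τ/t½ = 42/21 ≈ 2, so f = (1/2)^(42/21) ≈ 0.250000.
Cmin,ss = (D/Vd)·f/(1−f), so D = Cmin,ss·Vd·(1−f)/f.
D = 24 × 40 × (1−f)/f ≈ 24 × 40 × 3.00000 ≈ 2880.00 mg.

2880 mg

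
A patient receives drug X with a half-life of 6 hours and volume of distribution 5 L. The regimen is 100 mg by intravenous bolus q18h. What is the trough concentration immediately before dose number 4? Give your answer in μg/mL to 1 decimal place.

f = (1/2)^(τ/t½) = (1/2)^(18/6) ≈ 0.1250.
C₀ = D/Vd = 100/5 ≈ 20.000 μg/mL.
Before the 4th dose, 3 doses have been given. Superposition: Cmin = C₀·(f + f² + … + f^3).
≈ 20.000 × (0.1250 + 0.0156 + 0.0020) ≈ 20.000 × 0.1426 ≈ 2.852 μg/mL.

2.9 μg/mL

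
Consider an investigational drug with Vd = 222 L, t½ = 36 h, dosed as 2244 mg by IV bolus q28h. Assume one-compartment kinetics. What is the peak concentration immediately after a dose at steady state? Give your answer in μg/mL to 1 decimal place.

Over one 28-h interval, 28/36 ≈ 0.77778 half-lives elapse, leaving f ≈ 0.5833 of each dose.
Accumulation ratio R = 1/(1 − f) ≈ 1/0.4167 ≈ 2.3998.
Single-dose peak C₀ = D/Vd = 2244/222 ≈ 10.108 μg/mL.
Steady-state peak Cmax,ss = C₀·R ≈ 10.108 × 2.3998 ≈ 24.257 μg/mL.

24.3 μg/mL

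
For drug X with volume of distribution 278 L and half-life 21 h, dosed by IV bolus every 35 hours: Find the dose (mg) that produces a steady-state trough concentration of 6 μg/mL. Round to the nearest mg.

τ/t½ = 35/21 ≈ 1.6667, so f = (1/2)^(35/21) ≈ 0.314980.
Cmin,ss = (D/Vd)·f/(1−f), so D = Cmin,ss·Vd·(1−f)/f.
D = 6 × 278 × (1−f)/f ≈ 6 × 278 × 2.17480 ≈ 3627.57 mg.

3628 mg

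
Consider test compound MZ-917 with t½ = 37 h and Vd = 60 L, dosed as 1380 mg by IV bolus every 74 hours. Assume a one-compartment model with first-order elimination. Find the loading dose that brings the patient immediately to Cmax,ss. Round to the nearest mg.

1840 mg

f = (1/2)^(74/37) ≈ 0.250000; accumulation ratio R = 1/(1−f) ≈ 1.33333.
Loading dose to hit Cmax,ss on first dose: D_load = D_maint·R ≈ 1380 × 1.33333 ≈ 1840.00 mg.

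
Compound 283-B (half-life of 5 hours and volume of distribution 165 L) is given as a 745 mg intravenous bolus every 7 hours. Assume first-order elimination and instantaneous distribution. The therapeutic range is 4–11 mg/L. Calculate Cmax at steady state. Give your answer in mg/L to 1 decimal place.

7.3 mg/L

k = ln2/t½ = ln2/5 ≈ 0.138629 h⁻¹; fraction remaining f = e^(−kτ) = e^(−0.138629×7) ≈ 0.3789.
Accumulation ratio R = 1/(1 − f) ≈ 1/0.6211 ≈ 1.6100.
Each bolus raises the concentration by D/Vd = 745/165 ≈ 4.515 mg/L.
Steady-state peak Cmax,ss = C₀·R ≈ 4.515 × 1.6100 ≈ 7.269 mg/L.
Peak 7.3 mg/L vs MTC 11 mg/L: below toxic threshold.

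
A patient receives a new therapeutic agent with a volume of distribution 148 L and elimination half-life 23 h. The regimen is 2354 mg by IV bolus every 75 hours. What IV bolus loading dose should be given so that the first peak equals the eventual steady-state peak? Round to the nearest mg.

2628 mg

f = (1/2)^(75/23) ≈ 0.104323; accumulation ratio R = 1/(1−f) ≈ 1.11647.
Loading dose to hit Cmax,ss on first dose: D_load = D_maint·R ≈ 2354 × 1.11647 ≈ 2628.17 mg.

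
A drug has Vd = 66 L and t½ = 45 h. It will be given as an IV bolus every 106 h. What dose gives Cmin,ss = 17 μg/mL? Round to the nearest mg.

4620 mg

τ/t½ = 106/45 ≈ 2.3556, so f = (1/2)^(106/45) ≈ 0.195392.
Cmin,ss = (D/Vd)·f/(1−f), so D = Cmin,ss·Vd·(1−f)/f.
D = 17 × 66 × (1−f)/f ≈ 17 × 66 × 4.11792 ≈ 4620.31 mg.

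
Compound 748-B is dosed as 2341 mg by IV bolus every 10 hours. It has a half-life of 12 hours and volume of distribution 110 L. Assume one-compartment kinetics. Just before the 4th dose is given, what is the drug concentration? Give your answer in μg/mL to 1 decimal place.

22.4 μg/mL

f = (1/2)^(τ/t½) = (1/2)^(10/12) ≈ 0.5612.
C₀ = D/Vd = 2341/110 ≈ 21.282 μg/mL.
Before the 4th dose, 3 doses have been given. Superposition: Cmin = C₀·(f + f² + … + f^3).
≈ 21.282 × (0.5612 + 0.3149 + 0.1767) ≈ 21.282 × 1.0528 ≈ 22.406 μg/mL.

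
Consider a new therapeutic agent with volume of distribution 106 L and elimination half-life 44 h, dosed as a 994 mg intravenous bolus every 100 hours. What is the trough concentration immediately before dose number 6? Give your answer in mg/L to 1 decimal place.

f = (1/2)^(τ/t½) = (1/2)^(100/44) ≈ 0.2069.
C₀ = D/Vd = 994/106 ≈ 9.377 mg/L.
Before the 6th dose, 5 doses have been given. Superposition: Cmin = C₀·(f + f² + … + f^5).
≈ 9.377 × (0.2069 + 0.0428 + 0.0089 + 0.0018 + 0.0004) ≈ 9.377 × 0.2608 ≈ 2.446 mg/L.

2.4 mg/L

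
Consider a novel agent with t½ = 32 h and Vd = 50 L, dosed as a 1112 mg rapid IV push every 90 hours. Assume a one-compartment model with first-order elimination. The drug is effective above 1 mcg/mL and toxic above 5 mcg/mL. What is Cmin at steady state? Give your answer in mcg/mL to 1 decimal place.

k = ln2/t½ = ln2/32 ≈ 0.021661 h⁻¹; fraction remaining f = e^(−kτ) = e^(−0.021661×90) ≈ 0.1423.
Single-dose peak C₀ = D/Vd = 1112/50 ≈ 22.240 mcg/mL.
Steady-state trough Cmin,ss = C₀·f/(1−f) ≈ 22.240 × 0.1423/0.8577 ≈ 3.690 mcg/mL.
Trough 3.7 mcg/mL vs MEC 1 mcg/mL: adequate.

3.7 mcg/mL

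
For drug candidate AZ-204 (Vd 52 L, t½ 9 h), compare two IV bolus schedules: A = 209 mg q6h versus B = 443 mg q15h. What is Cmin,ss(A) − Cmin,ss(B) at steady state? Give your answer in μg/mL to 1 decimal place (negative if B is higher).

2.9 μg/mL

Regimen A: f = (1/2)^(6/9) ≈ 0.6300; Cmin,ss = (209/52)·f/(1−f) ≈ 6.844 μg/mL.
Regimen B: f = (1/2)^(15/9) ≈ 0.3150; Cmin,ss = (443/52)·f/(1−f) ≈ 3.918 μg/mL.
Difference ≈ 6.844 − 3.918 ≈ 2.926 μg/mL.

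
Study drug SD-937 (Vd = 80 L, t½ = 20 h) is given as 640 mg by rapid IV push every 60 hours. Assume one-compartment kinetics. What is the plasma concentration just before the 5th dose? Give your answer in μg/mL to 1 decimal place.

1.1 μg/mL

f = (1/2)^(τ/t½) = (1/2)^(60/20) ≈ 0.1250.
C₀ = D/Vd = 640/80 ≈ 8.000 μg/mL.
Before the 5th dose, 4 doses have been given. Superposition: Cmin = C₀·(f + f² + … + f^4).
≈ 8.000 × (0.1250 + 0.0156 + 0.0020 + 0.0002) ≈ 8.000 × 0.1428 ≈ 1.142 μg/mL.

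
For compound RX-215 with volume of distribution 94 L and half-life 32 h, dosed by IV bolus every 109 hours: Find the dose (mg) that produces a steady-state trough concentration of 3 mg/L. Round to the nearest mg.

2708 mg

τ/t½ = 109/32 ≈ 3.4062, so f = (1/2)^(109/32) ≈ 0.094323.
Cmin,ss = (D/Vd)·f/(1−f), so D = Cmin,ss·Vd·(1−f)/f.
D = 3 × 94 × (1−f)/f ≈ 3 × 94 × 9.60187 ≈ 2707.73 mg.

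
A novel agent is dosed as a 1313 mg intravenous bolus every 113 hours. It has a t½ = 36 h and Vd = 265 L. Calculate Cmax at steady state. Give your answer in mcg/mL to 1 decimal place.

5.6 mcg/mL

k = ln2/t½ = ln2/36 ≈ 0.019254 h⁻¹; fraction remaining f = e^(−kτ) = e^(−0.019254×113) ≈ 0.1135.
Accumulation ratio R = 1/(1 − f) ≈ 1/0.8865 ≈ 1.1280.
Each bolus raises the concentration by D/Vd = 1313/265 ≈ 4.955 mcg/mL.
Steady-state peak Cmax,ss = C₀·R ≈ 4.955 × 1.1280 ≈ 5.589 mcg/mL.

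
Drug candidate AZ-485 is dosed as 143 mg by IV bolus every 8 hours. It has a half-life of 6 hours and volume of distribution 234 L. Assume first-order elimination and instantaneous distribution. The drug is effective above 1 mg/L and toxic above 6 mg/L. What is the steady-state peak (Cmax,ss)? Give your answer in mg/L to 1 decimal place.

Over one 8-h interval, 8/6 ≈ 1.3333 half-lives elapse, leaving f ≈ 0.3969 of each dose.
Accumulation ratio R = 1/(1 − f) ≈ 1/0.6031 ≈ 1.6581.
Single-dose peak C₀ = D/Vd = 143/234 ≈ 0.611 mg/L.
Cmax,ss = C₀/(1 − f) ≈ 0.611/0.6031 ≈ 1.013 mg/L.
Peak 1.0 mg/L vs MTC 6 mg/L: below toxic threshold.

1.0 mg/L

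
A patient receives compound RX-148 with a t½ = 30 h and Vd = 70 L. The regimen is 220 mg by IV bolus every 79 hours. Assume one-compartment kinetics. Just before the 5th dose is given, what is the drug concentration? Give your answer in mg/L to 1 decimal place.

0.6 mg/L

f = (1/2)^(τ/t½) = (1/2)^(79/30) ≈ 0.1612.
C₀ = D/Vd = 220/70 ≈ 3.143 mg/L.
Before the 5th dose, 4 doses have been given. Superposition: Cmin = C₀·(f + f² + … + f^4).
≈ 3.143 × (0.1612 + 0.0260 + 0.0042 + 0.0007) ≈ 3.143 × 0.1921 ≈ 0.604 mg/L.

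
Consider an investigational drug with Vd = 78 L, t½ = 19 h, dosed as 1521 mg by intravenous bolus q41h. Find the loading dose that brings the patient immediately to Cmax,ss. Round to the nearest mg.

f = (1/2)^(41/19) ≈ 0.224083; accumulation ratio R = 1/(1−f) ≈ 1.28880.
Loading dose to hit Cmax,ss on first dose: D_load = D_maint·R ≈ 1521 × 1.28880 ≈ 1960.26 mg.

1960 mg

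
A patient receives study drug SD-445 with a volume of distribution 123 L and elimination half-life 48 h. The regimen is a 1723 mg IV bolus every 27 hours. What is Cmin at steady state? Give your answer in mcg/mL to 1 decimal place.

τ/t½ = 27/48 ≈ 0.5625, so fraction remaining f = (1/2)^(27/48) ≈ 0.6771.
At steady state, accumulation factor R = 1/(1 − e^(−kτ)) ≈ 3.0969.
Each bolus raises the concentration by D/Vd = 1723/123 ≈ 14.008 mcg/mL.
Steady-state peak Cmax,ss = C₀·R ≈ 14.008 × 3.0969 ≈ 43.381 mcg/mL.
One interval later, Cmin,ss = Cmax,ss·e^(−kτ) ≈ 43.381 × 0.6771 ≈ 29.373 mcg/mL.

29.4 mcg/mL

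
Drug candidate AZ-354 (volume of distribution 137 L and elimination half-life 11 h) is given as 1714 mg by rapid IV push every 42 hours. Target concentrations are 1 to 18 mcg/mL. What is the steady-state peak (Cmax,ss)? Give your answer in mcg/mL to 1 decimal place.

Over one 42-h interval, 42/11 ≈ 3.8182 half-lives elapse, leaving f ≈ 0.0709 of each dose.
Accumulation ratio R = 1/(1 − f) ≈ 1/0.9291 ≈ 1.0763.
Each bolus raises the concentration by D/Vd = 1714/137 ≈ 12.511 mcg/mL.
Steady-state peak Cmax,ss = C₀·R ≈ 12.511 × 1.0763 ≈ 13.466 mcg/mL.
Peak 13.5 mcg/mL vs MTC 18 mcg/mL: below toxic threshold.

13.5 mcg/mL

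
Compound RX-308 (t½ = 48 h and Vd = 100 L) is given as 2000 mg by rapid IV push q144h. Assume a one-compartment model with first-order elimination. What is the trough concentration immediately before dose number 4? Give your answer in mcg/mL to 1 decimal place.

2.9 mcg/mL

f = (1/2)^(τ/t½) = (1/2)^(144/48) ≈ 0.1250.
C₀ = D/Vd = 2000/100 ≈ 20.000 mcg/mL.
Before the 4th dose, 3 doses have been given. Superposition: Cmin = C₀·(f + f² + … + f^3).
≈ 20.000 × (0.1250 + 0.0156 + 0.0020) ≈ 20.000 × 0.1426 ≈ 2.852 mcg/mL.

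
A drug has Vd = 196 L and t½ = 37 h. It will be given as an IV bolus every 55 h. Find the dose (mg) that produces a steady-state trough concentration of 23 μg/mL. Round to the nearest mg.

8124 mg

τ/t½ = 55/37 ≈ 1.4865, so f = (1/2)^(55/37) ≈ 0.356881.
Cmin,ss = (D/Vd)·f/(1−f), so D = Cmin,ss·Vd·(1−f)/f.
D = 23 × 196 × (1−f)/f ≈ 23 × 196 × 1.80205 ≈ 8123.64 mg.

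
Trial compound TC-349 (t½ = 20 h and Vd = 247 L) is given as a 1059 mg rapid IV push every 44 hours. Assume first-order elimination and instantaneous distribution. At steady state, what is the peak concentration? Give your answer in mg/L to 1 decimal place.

τ/t½ = 44/20 ≈ 2.2, so fraction remaining f = (1/2)^(44/20) ≈ 0.2176.
At steady state, accumulation factor R = 1/(1 − e^(−kτ)) ≈ 1.2781.
Each bolus raises the concentration by D/Vd = 1059/247 ≈ 4.287 mg/L.
Steady-state peak Cmax,ss = C₀·R ≈ 4.287 × 1.2781 ≈ 5.479 mg/L.

5.5 mg/L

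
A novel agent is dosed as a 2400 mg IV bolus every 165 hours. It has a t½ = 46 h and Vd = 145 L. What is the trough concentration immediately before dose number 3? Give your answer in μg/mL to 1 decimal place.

1.5 μg/mL

f = (1/2)^(τ/t½) = (1/2)^(165/46) ≈ 0.0832.
C₀ = D/Vd = 2400/145 ≈ 16.552 μg/mL.
Before the 3rd dose, 2 doses have been given. Superposition: Cmin = C₀·(f + f²).
≈ 16.552 × (0.0832 + 0.0069) ≈ 16.552 × 0.0901 ≈ 1.491 μg/mL.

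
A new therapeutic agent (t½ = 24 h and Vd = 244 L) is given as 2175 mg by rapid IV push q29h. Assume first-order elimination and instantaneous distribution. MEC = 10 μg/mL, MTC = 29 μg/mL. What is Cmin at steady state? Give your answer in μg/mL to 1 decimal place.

Over one 29-h interval, 29/24 ≈ 1.2083 half-lives elapse, leaving f ≈ 0.4328 of each dose.
Single-dose peak C₀ = D/Vd = 2175/244 ≈ 8.914 μg/mL.
Steady-state trough Cmin,ss = C₀·f/(1−f) ≈ 8.914 × 0.4328/0.5672 ≈ 6.802 μg/mL.
Trough 6.8 μg/mL vs MEC 10 μg/mL: subtherapeutic.

6.8 μg/mL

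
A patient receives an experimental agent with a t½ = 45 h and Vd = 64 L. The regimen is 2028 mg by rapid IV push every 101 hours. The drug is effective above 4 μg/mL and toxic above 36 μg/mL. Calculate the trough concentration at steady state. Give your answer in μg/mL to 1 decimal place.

8.5 μg/mL

k = ln2/t½ = ln2/45 ≈ 0.015403 h⁻¹; fraction remaining f = e^(−kτ) = e^(−0.015403×101) ≈ 0.2110.
At steady state, accumulation factor R = 1/(1 − e^(−kτ)) ≈ 1.2674.
Each bolus raises the concentration by D/Vd = 2028/64 ≈ 31.688 μg/mL.
Cmax,ss = C₀/(1 − f) ≈ 31.688/0.7890 ≈ 40.162 μg/mL.
Steady-state trough Cmin,ss = Cmax,ss·f ≈ 40.162 × 0.2110 ≈ 8.474 μg/mL.
Trough 8.5 μg/mL vs MEC 4 μg/mL: adequate.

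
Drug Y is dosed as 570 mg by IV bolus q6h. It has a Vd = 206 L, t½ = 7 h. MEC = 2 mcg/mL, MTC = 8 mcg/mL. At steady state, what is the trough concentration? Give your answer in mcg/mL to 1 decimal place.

3.4 mcg/mL

τ/t½ = 6/7 ≈ 0.85714, so fraction remaining f = (1/2)^(6/7) ≈ 0.5520.
At steady state, accumulation factor R = 1/(1 − e^(−kτ)) ≈ 2.2321.
Single-dose peak C₀ = D/Vd = 570/206 ≈ 2.767 mcg/mL.
Steady-state peak Cmax,ss = C₀·R ≈ 2.767 × 2.2321 ≈ 6.176 mcg/mL.
One interval later, Cmin,ss = Cmax,ss·e^(−kτ) ≈ 6.176 × 0.5520 ≈ 3.409 mcg/mL.
Trough 3.4 mcg/mL vs MEC 2 mcg/mL: adequate.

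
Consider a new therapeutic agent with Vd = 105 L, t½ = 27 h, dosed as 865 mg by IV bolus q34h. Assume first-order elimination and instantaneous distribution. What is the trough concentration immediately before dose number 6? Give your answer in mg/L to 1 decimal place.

5.8 mg/L

f = (1/2)^(τ/t½) = (1/2)^(34/27) ≈ 0.4178.
C₀ = D/Vd = 865/105 ≈ 8.238 mg/L.
Before the 6th dose, 5 doses have been given. Superposition: Cmin = C₀·(f + f² + … + f^5).
≈ 8.238 × (0.4178 + 0.1746 + 0.0729 + 0.0305 + 0.0127) ≈ 8.238 × 0.7085 ≈ 5.837 mg/L.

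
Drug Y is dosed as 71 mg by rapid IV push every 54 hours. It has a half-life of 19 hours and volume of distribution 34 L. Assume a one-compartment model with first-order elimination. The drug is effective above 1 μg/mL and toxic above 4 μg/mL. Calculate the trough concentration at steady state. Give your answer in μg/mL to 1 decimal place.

0.3 μg/mL

k = ln2/t½ = ln2/19 ≈ 0.036481 h⁻¹; fraction remaining f = e^(−kτ) = e^(−0.036481×54) ≈ 0.1395.
Single-dose peak C₀ = D/Vd = 71/34 ≈ 2.088 μg/mL.
Steady-state trough Cmin,ss = C₀·f/(1−f) ≈ 2.088 × 0.1395/0.8605 ≈ 0.338 μg/mL.
Trough 0.3 μg/mL vs MEC 1 μg/mL: subtherapeutic.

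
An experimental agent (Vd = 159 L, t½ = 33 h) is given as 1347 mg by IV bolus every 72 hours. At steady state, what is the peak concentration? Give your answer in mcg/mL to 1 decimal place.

10.9 mcg/mL

τ/t½ = 72/33 ≈ 2.1818, so fraction remaining f = (1/2)^(72/33) ≈ 0.2204.
At steady state, accumulation factor R = 1/(1 − e^(−kτ)) ≈ 1.2827.
Single-dose peak C₀ = D/Vd = 1347/159 ≈ 8.472 mcg/mL.
Steady-state peak Cmax,ss = C₀·R ≈ 8.472 × 1.2827 ≈ 10.867 mcg/mL.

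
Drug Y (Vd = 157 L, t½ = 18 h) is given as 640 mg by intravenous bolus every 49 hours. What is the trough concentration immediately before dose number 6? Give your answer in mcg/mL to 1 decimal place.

f = (1/2)^(τ/t½) = (1/2)^(49/18) ≈ 0.1515.
C₀ = D/Vd = 640/157 ≈ 4.076 mcg/mL.
Before the 6th dose, 5 doses have been given. Superposition: Cmin = C₀·(f + f² + … + f^5).
≈ 4.076 × (0.1515 + 0.0230 + 0.0035 + 0.0005 + 0.0001) ≈ 4.076 × 0.1786 ≈ 0.728 mcg/mL.

0.7 mcg/mL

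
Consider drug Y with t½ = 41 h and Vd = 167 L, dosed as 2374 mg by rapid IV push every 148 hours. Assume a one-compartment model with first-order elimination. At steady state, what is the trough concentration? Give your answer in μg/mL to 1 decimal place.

1.3 μg/mL

k = ln2/t½ = ln2/41 ≈ 0.016906 h⁻¹; fraction remaining f = e^(−kτ) = e^(−0.016906×148) ≈ 0.0819.
Single-dose peak C₀ = D/Vd = 2374/167 ≈ 14.216 μg/mL.
Steady-state trough Cmin,ss = C₀·f/(1−f) ≈ 14.216 × 0.0819/0.9181 ≈ 1.268 μg/mL.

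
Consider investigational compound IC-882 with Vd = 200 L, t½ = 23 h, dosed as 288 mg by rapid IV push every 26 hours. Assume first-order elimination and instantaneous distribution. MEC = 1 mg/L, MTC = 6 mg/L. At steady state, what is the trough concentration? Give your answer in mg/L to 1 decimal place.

1.2 mg/L

k = ln2/t½ = ln2/23 ≈ 0.030137 h⁻¹; fraction remaining f = e^(−kτ) = e^(−0.030137×26) ≈ 0.4568.
Single-dose peak C₀ = D/Vd = 288/200 ≈ 1.440 mg/L.
Steady-state trough Cmin,ss = C₀·f/(1−f) ≈ 1.440 × 0.4568/0.5432 ≈ 1.211 mg/L.
Trough 1.2 mg/L vs MEC 1 mg/L: adequate.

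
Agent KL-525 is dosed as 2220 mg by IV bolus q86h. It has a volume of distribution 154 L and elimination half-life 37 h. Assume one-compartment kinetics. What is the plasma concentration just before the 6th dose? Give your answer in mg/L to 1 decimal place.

3.6 mg/L

f = (1/2)^(τ/t½) = (1/2)^(86/37) ≈ 0.1997.
C₀ = D/Vd = 2220/154 ≈ 14.416 mg/L.
Before the 6th dose, 5 doses have been given. Superposition: Cmin = C₀·(f + f² + … + f^5).
≈ 14.416 × (0.1997 + 0.0399 + 0.0080 + 0.0016 + 0.0003) ≈ 14.416 × 0.2495 ≈ 3.597 mg/L.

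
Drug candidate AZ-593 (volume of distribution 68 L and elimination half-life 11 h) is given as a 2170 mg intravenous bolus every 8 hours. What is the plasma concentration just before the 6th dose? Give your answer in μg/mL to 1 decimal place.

44.8 μg/mL

f = (1/2)^(τ/t½) = (1/2)^(8/11) ≈ 0.6040.
C₀ = D/Vd = 2170/68 ≈ 31.912 μg/mL.
Before the 6th dose, 5 doses have been given. Superposition: Cmin = C₀·(f + f² + … + f^5).
≈ 31.912 × (0.6040 + 0.3648 + 0.2203 + 0.1331 + 0.0804) ≈ 31.912 × 1.4026 ≈ 44.760 μg/mL.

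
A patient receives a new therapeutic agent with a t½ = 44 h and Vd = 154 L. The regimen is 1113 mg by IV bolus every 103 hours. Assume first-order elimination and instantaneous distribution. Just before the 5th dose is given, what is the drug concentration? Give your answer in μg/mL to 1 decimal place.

f = (1/2)^(τ/t½) = (1/2)^(103/44) ≈ 0.1974.
C₀ = D/Vd = 1113/154 ≈ 7.227 μg/mL.
Before the 5th dose, 4 doses have been given. Superposition: Cmin = C₀·(f + f² + … + f^4).
≈ 7.227 × (0.1974 + 0.0390 + 0.0077 + 0.0015) ≈ 7.227 × 0.2456 ≈ 1.775 μg/mL.

1.8 μg/mL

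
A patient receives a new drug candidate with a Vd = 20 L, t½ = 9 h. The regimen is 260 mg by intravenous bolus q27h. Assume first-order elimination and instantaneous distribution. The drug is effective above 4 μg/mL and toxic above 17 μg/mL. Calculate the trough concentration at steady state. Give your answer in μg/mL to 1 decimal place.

1.9 μg/mL

The dosing interval is 3 half-lives, so f = 2^(−3) = 0.125.
Accumulation ratio R = 1/(1 − f) = 1/0.875 = 8/7.
Single-dose peak C₀ = D/Vd = 260/20 = 13 μg/mL.
Steady-state peak Cmax,ss = C₀·R = 13 × 8/7 ≈ 14.857 μg/mL.
Steady-state trough Cmin,ss = Cmax,ss·f ≈ 14.857 × 0.125 ≈ 1.857 μg/mL.
Trough 1.9 μg/mL vs MEC 4 μg/mL: subtherapeutic.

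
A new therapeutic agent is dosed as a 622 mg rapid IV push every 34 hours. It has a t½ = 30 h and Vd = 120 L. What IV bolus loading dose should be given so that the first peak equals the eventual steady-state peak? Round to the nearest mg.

f = (1/2)^(34/30) ≈ 0.455861; accumulation ratio R = 1/(1−f) ≈ 1.83777.
Loading dose to hit Cmax,ss on first dose: D_load = D_maint·R ≈ 622 × 1.83777 ≈ 1143.09 mg.

1143 mg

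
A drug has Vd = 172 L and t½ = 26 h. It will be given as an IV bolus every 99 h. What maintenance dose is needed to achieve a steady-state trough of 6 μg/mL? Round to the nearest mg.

13419 mg

τ/t½ = 99/26 ≈ 3.8077, so f = (1/2)^(99/26) ≈ 0.071412.
Cmin,ss = (D/Vd)·f/(1−f), so D = Cmin,ss·Vd·(1−f)/f.
D = 6 × 172 × (1−f)/f ≈ 6 × 172 × 13.00325 ≈ 13419.35 mg.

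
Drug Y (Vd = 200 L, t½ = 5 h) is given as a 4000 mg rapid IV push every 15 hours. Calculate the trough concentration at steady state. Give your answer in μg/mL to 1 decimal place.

τ = 15 h = 3 half-lives, so f = (1/2)^3 = 0.125.
At steady state, R = 1/(1 − 0.125) = 8/7.
Single-dose peak C₀ = D/Vd = 4000/200 = 20 μg/mL.
Steady-state peak Cmax,ss = C₀·R = 20 × 8/7 ≈ 22.857 μg/mL.
Steady-state trough Cmin,ss = Cmax,ss·f ≈ 22.857 × 0.125 ≈ 2.857 μg/mL.

2.9 μg/mL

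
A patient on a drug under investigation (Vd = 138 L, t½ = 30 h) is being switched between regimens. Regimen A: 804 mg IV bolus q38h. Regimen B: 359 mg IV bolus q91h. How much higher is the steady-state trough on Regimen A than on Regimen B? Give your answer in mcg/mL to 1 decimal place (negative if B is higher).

Regimen A: f = (1/2)^(38/30) ≈ 0.4156; Cmin,ss = (804/138)·f/(1−f) ≈ 4.143 mcg/mL.
Regimen B: f = (1/2)^(91/30) ≈ 0.1221; Cmin,ss = (359/138)·f/(1−f) ≈ 0.362 mcg/mL.
Difference ≈ 4.143 − 0.362 ≈ 3.781 mcg/mL.

3.8 mcg/mL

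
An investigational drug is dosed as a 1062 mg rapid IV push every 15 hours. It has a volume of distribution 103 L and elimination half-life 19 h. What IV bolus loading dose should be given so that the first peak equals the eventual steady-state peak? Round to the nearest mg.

2520 mg

f = (1/2)^(15/19) ≈ 0.578555; accumulation ratio R = 1/(1−f) ≈ 2.37279.
Loading dose to hit Cmax,ss on first dose: D_load = D_maint·R ≈ 1062 × 2.37279 ≈ 2519.90 mg.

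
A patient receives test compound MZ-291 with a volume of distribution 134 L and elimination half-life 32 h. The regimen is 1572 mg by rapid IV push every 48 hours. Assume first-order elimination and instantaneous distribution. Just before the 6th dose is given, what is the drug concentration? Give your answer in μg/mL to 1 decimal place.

6.4 μg/mL

f = (1/2)^(τ/t½) = (1/2)^(48/32) ≈ 0.3536.
C₀ = D/Vd = 1572/134 ≈ 11.731 μg/mL.
Before the 6th dose, 5 doses have been given. Superposition: Cmin = C₀·(f + f² + … + f^5).
≈ 11.731 × (0.3536 + 0.1250 + 0.0442 + 0.0156 + 0.0055) ≈ 11.731 × 0.5439 ≈ 6.380 μg/mL.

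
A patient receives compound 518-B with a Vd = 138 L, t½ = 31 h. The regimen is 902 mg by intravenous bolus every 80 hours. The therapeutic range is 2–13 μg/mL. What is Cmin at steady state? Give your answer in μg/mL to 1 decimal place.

1.3 μg/mL

τ/t½ = 80/31 ≈ 2.5806, so fraction remaining f = (1/2)^(80/31) ≈ 0.1672.
Single-dose peak C₀ = D/Vd = 902/138 ≈ 6.536 μg/mL.
Steady-state trough Cmin,ss = C₀·f/(1−f) ≈ 6.536 × 0.1672/0.8328 ≈ 1.312 μg/mL.
Trough 1.3 μg/mL vs MEC 2 μg/mL: subtherapeutic.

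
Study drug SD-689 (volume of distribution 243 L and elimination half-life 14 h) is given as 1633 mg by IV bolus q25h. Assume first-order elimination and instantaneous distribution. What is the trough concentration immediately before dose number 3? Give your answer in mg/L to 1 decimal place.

2.5 mg/L

f = (1/2)^(τ/t½) = (1/2)^(25/14) ≈ 0.2900.
C₀ = D/Vd = 1633/243 ≈ 6.720 mg/L.
Before the 3rd dose, 2 doses have been given. Superposition: Cmin = C₀·(f + f²).
≈ 6.720 × (0.2900 + 0.0841) ≈ 6.720 × 0.3741 ≈ 2.514 mg/L.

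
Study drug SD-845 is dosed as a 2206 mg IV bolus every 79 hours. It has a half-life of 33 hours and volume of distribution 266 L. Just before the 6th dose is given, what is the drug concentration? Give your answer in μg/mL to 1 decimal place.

1.9 μg/mL

f = (1/2)^(τ/t½) = (1/2)^(79/33) ≈ 0.1903.
C₀ = D/Vd = 2206/266 ≈ 8.293 μg/mL.
Before the 6th dose, 5 doses have been given. Superposition: Cmin = C₀·(f + f² + … + f^5).
≈ 8.293 × (0.1903 + 0.0362 + 0.0069 + 0.0013 + 0.0002) ≈ 8.293 × 0.2349 ≈ 1.948 μg/mL.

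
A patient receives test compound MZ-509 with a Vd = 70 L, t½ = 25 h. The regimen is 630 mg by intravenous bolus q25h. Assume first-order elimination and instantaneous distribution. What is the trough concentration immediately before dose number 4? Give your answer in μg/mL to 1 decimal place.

f = (1/2)^(τ/t½) = (1/2)^(25/25) ≈ 0.5000.
C₀ = D/Vd = 630/70 ≈ 9.000 μg/mL.
Before the 4th dose, 3 doses have been given. Superposition: Cmin = C₀·(f + f² + … + f^3).
≈ 9.000 × (0.5000 + 0.2500 + 0.1250) ≈ 9.000 × 0.8750 ≈ 7.875 μg/mL.

7.9 μg/mL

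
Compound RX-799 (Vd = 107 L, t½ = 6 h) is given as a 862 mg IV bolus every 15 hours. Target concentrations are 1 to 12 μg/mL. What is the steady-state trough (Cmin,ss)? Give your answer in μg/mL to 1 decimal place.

1.7 μg/mL

Over one 15-h interval, 15/6 ≈ 2.5 half-lives elapse, leaving f ≈ 0.1768 of each dose.
Accumulation ratio R = 1/(1 − f) ≈ 1/0.8232 ≈ 1.2148.
Each bolus raises the concentration by D/Vd = 862/107 ≈ 8.056 μg/mL.
Cmax,ss = C₀/(1 − f) ≈ 8.056/0.8232 ≈ 9.786 μg/mL.
Steady-state trough Cmin,ss = Cmax,ss·f ≈ 9.786 × 0.1768 ≈ 1.730 μg/mL.
Trough 1.7 μg/mL vs MEC 1 μg/mL: adequate.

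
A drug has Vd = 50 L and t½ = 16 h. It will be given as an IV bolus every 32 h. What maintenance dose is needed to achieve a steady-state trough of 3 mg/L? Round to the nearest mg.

τ/t½ = 32/16 ≈ 2, so f = (1/2)^(32/16) ≈ 0.250000.
Cmin,ss = (D/Vd)·f/(1−f), so D = Cmin,ss·Vd·(1−f)/f.
D = 3 × 50 × (1−f)/f ≈ 3 × 50 × 3.00000 ≈ 450.00 mg.

450 mg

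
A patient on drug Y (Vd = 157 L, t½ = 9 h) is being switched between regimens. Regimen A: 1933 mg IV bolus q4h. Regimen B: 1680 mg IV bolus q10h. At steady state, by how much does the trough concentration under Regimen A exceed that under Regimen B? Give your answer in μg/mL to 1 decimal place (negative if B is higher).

Regimen A: f = (1/2)^(4/9) ≈ 0.7349; Cmin,ss = (1933/157)·f/(1−f) ≈ 34.131 μg/mL.
Regimen B: f = (1/2)^(10/9) ≈ 0.4629; Cmin,ss = (1680/157)·f/(1−f) ≈ 9.222 μg/mL.
Difference ≈ 34.131 − 9.222 ≈ 24.909 μg/mL.

24.9 μg/mL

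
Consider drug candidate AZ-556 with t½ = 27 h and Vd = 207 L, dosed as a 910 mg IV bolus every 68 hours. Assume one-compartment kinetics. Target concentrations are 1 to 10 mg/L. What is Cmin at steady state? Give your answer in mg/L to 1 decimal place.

0.9 mg/L

k = ln2/t½ = ln2/27 ≈ 0.025672 h⁻¹; fraction remaining f = e^(−kτ) = e^(−0.025672×68) ≈ 0.1745.
Accumulation ratio R = 1/(1 − f) ≈ 1/0.8255 ≈ 1.2114.
Each bolus raises the concentration by D/Vd = 910/207 ≈ 4.396 mg/L.
Steady-state peak Cmax,ss = C₀·R ≈ 4.396 × 1.2114 ≈ 5.325 mg/L.
Steady-state trough Cmin,ss = Cmax,ss·f ≈ 5.325 × 0.1745 ≈ 0.929 mg/L.
Trough 0.9 mg/L vs MEC 1 mg/L: subtherapeutic.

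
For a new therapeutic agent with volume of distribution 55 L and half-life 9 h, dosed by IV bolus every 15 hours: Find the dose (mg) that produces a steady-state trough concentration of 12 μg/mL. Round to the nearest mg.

τ/t½ = 15/9 ≈ 1.6667, so f = (1/2)^(15/9) ≈ 0.314980.
Cmin,ss = (D/Vd)·f/(1−f), so D = Cmin,ss·Vd·(1−f)/f.
D = 12 × 55 × (1−f)/f ≈ 12 × 55 × 2.17480 ≈ 1435.37 mg.

1435 mg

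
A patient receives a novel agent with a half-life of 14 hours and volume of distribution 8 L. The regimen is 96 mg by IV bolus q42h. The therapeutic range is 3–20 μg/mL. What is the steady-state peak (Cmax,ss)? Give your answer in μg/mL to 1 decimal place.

τ = 42 h = 3 half-lives, so f = (1/2)^3 = 0.125.
Accumulation ratio R = 1/(1 − f) = 1/0.875 = 8/7.
Single-dose peak C₀ = D/Vd = 96/8 = 12 μg/mL.
Steady-state peak Cmax,ss = C₀·R = 12 × 8/7 ≈ 13.714 μg/mL.
Peak 13.7 μg/mL vs MTC 20 μg/mL: below toxic threshold.

13.7 μg/mL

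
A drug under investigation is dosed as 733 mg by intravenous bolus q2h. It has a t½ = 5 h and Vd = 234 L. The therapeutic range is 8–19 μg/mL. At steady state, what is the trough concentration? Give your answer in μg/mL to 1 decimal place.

9.8 μg/mL

τ/t½ = 2/5 ≈ 0.4, so fraction remaining f = (1/2)^(2/5) ≈ 0.7579.
Single-dose peak C₀ = D/Vd = 733/234 ≈ 3.132 μg/mL.
Steady-state trough Cmin,ss = C₀·f/(1−f) ≈ 3.132 × 0.7579/0.2421 ≈ 9.805 μg/mL.
Trough 9.8 μg/mL vs MEC 8 μg/mL: adequate.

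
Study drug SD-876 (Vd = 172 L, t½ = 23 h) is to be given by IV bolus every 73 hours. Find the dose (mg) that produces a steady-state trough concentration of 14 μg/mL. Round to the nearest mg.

τ/t½ = 73/23 ≈ 3.1739, so f = (1/2)^(73/23) ≈ 0.110804.
Cmin,ss = (D/Vd)·f/(1−f), so D = Cmin,ss·Vd·(1−f)/f.
D = 14 × 172 × (1−f)/f ≈ 14 × 172 × 8.02494 ≈ 19324.06 mg.

19324 mg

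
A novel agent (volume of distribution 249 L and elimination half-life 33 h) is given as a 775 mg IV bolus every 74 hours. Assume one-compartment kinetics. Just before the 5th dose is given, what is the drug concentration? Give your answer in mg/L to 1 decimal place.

0.8 mg/L

f = (1/2)^(τ/t½) = (1/2)^(74/33) ≈ 0.2113.
C₀ = D/Vd = 775/249 ≈ 3.112 mg/L.
Before the 5th dose, 4 doses have been given. Superposition: Cmin = C₀·(f + f² + … + f^4).
≈ 3.112 × (0.2113 + 0.0446 + 0.0094 + 0.0020) ≈ 3.112 × 0.2673 ≈ 0.832 mg/L.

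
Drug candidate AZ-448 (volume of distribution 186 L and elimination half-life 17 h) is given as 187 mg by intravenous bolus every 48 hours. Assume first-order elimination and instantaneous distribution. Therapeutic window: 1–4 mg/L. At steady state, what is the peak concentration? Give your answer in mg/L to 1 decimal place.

τ/t½ = 48/17 ≈ 2.8235, so fraction remaining f = (1/2)^(48/17) ≈ 0.1413.
At steady state, accumulation factor R = 1/(1 − e^(−kτ)) ≈ 1.1646.
Each bolus raises the concentration by D/Vd = 187/186 ≈ 1.005 mg/L.
Steady-state peak Cmax,ss = C₀·R ≈ 1.005 × 1.1646 ≈ 1.170 mg/L.
Peak 1.2 mg/L vs MTC 4 mg/L: below toxic threshold.

1.2 mg/L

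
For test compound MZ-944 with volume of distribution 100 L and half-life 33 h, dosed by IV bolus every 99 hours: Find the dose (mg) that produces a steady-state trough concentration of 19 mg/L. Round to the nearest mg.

13300 mg

τ/t½ = 99/33 ≈ 3, so f = (1/2)^(99/33) ≈ 0.125000.
Cmin,ss = (D/Vd)·f/(1−f), so D = Cmin,ss·Vd·(1−f)/f.
D = 19 × 100 × (1−f)/f ≈ 19 × 100 × 7.00000 ≈ 13300.00 mg.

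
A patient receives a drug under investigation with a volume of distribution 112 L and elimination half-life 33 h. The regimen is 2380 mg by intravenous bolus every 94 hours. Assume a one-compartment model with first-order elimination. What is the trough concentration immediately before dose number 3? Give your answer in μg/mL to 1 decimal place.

f = (1/2)^(τ/t½) = (1/2)^(94/33) ≈ 0.1388.
C₀ = D/Vd = 2380/112 ≈ 21.250 μg/mL.
Before the 3rd dose, 2 doses have been given. Superposition: Cmin = C₀·(f + f²).
≈ 21.250 × (0.1388 + 0.0193) ≈ 21.250 × 0.1581 ≈ 3.360 μg/mL.

3.4 μg/mL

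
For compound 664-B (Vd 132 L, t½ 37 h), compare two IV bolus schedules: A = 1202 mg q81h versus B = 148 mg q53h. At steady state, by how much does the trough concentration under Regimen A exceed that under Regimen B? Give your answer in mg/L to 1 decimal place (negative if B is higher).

1.9 mg/L

Regimen A: f = (1/2)^(81/37) ≈ 0.2193; Cmin,ss = (1202/132)·f/(1−f) ≈ 2.558 mg/L.
Regimen B: f = (1/2)^(53/37) ≈ 0.3705; Cmin,ss = (148/132)·f/(1−f) ≈ 0.660 mg/L.
Difference ≈ 2.558 − 0.660 ≈ 1.898 mg/L.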